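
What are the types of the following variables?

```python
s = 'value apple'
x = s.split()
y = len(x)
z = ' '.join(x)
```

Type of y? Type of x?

len() returns int; str.split() returns list

int, list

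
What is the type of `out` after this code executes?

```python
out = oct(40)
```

oct() returns str representation

str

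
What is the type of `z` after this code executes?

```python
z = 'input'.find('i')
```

str.find() returns int (index, or -1)

int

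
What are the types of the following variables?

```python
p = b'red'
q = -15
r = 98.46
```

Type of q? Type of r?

q is int; r is float

int, float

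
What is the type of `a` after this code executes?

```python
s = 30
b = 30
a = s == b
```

Equality comparison returns bool

bool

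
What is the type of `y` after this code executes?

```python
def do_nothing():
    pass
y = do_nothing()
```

A function with no return statement returns None

NoneType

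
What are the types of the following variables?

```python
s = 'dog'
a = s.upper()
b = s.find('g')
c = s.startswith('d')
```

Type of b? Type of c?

str.find() returns int; str.startswith() returns bool

int, bool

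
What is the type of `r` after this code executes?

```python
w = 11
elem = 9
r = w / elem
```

int / int always returns float in Python 3 (11 / 9 = 1.22222)

float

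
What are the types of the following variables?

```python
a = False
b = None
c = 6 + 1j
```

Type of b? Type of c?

b is NoneType; c is complex

NoneType, complex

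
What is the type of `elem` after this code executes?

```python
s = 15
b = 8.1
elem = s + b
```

int + float returns float (15 + 8.1 = 23.1)

float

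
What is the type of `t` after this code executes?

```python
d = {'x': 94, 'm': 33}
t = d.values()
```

.values() returns a dict_values view object

dict_values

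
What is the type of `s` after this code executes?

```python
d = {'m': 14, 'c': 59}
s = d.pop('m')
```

dict.pop() returns the value (int)

int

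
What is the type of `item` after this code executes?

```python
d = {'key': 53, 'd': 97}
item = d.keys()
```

.keys() returns a dict_keys view object

dict_keys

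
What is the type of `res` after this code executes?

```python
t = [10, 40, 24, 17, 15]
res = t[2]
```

Indexing a list of ints returns int (t[2] = 24)

int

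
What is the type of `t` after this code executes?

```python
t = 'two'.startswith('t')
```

str.startswith() returns bool

bool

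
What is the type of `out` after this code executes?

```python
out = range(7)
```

range() returns a range object

range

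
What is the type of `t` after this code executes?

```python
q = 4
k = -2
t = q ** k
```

int ** negative int returns float

float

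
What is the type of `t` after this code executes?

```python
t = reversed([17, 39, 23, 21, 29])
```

reversed() on a list returns a list_reverseiterator

list_reverseiterator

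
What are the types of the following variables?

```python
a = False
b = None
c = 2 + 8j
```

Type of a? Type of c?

a is bool; c is complex

bool, complex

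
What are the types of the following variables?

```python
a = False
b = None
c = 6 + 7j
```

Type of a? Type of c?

a is bool; c is complex

bool, complex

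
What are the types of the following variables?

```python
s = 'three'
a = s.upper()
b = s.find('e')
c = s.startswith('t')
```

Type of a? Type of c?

str.upper() returns str; str.startswith() returns bool

str, bool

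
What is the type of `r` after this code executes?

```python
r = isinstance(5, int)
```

isinstance() returns bool

bool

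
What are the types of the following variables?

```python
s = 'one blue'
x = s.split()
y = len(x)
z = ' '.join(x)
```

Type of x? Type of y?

str.split() returns list; len() returns int

list, int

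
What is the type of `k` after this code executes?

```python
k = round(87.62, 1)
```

round() with ndigits arg returns float

float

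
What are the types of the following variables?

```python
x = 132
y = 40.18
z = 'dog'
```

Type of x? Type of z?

x is int; z is str

int, str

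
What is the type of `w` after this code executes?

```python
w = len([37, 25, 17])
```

len() always returns int

int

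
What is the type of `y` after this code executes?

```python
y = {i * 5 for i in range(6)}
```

A set comprehension {expr for x in iterable} produces a set

set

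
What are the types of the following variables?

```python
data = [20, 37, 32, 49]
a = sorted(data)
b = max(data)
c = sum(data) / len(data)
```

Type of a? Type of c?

sorted() returns list; int / int returns float

list, float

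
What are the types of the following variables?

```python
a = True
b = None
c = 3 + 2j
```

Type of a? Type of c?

a is bool; c is complex

bool, complex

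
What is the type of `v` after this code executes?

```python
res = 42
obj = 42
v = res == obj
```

Equality comparison returns bool

bool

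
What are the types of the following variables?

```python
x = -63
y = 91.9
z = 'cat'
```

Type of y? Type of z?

y is float; z is str

float, str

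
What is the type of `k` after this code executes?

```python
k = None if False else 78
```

Ternary: condition is False, else branch (78) taken → int

int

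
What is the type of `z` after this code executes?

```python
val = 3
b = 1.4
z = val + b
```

int + float returns float (3 + 1.4 = 4.4)

float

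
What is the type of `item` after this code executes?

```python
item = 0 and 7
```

'and' returns the first falsy value (0, which is int)

int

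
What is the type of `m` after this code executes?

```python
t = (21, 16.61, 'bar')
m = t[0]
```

Index 0 of tuple is 21 which is int

int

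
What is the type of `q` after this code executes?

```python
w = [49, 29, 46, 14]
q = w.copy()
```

list.copy() returns list

list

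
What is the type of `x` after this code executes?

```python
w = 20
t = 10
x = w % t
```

int % int returns int (20 % 10 = 0)

int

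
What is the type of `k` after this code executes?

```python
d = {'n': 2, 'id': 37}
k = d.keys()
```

.keys() returns a dict_keys view object

dict_keys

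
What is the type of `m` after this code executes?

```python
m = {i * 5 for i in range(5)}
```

A set comprehension {expr for x in iterable} produces a set

set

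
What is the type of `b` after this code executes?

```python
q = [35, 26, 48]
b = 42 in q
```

'in' operator returns bool

bool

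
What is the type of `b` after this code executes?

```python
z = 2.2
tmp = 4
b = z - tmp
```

float - int returns float (2.2 - 4 = -1.8)

float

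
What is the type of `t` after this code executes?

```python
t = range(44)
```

range() returns a range object

range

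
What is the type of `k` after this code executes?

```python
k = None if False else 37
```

Ternary: condition is False, else branch (37) taken → int

int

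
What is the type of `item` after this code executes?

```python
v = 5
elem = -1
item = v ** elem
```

int ** negative int returns float

float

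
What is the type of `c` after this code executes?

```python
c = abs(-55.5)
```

abs() of float returns float

float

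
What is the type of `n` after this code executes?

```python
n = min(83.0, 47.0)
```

min() of floats returns float

float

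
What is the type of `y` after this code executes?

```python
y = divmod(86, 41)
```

divmod() returns a tuple (quotient, remainder)

tuple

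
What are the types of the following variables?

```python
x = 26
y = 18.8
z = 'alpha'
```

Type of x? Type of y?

x is int; y is float

int, float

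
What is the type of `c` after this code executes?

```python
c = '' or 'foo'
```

'or' returns first truthy value ('foo', which is str)

str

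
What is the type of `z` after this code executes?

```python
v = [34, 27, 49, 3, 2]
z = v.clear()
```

list.clear() returns None

NoneType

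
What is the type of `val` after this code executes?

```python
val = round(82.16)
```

round() with no ndigits arg returns int

int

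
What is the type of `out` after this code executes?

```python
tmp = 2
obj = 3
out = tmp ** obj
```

int ** positive int returns int (2 ** 3 = 8)

int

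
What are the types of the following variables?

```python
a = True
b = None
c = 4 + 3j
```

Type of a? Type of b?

a is bool; b is NoneType

bool, NoneType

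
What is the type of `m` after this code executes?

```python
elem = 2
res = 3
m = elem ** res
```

int ** positive int returns int (2 ** 3 = 8)

int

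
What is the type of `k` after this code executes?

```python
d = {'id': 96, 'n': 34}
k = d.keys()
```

.keys() returns a dict_keys view object

dict_keys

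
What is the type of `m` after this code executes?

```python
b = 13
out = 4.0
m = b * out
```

int * float returns float (13 * 4.0 = 52.0)

float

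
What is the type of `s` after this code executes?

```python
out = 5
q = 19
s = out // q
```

int // int returns int (5 // 19 = 0)

int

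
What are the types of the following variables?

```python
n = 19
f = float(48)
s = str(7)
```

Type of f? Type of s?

f is float; s is str

float, str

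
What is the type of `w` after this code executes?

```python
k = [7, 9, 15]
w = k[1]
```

Indexing a list of ints returns int (k[1] = 9)

int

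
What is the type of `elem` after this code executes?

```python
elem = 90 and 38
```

'and' returns the last value when all truthy (38, which is int)

int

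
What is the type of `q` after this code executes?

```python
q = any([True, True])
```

any() returns bool

bool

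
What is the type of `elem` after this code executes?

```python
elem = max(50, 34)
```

max() of ints returns int

int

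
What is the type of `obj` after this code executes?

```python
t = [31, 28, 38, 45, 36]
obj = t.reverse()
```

list.reverse() returns None

NoneType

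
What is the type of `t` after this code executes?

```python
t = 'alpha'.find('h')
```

str.find() returns int (index, or -1)

int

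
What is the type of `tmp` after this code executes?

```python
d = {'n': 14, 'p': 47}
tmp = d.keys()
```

.keys() returns a dict_keys view object

dict_keys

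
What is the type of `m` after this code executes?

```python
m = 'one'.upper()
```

str.upper() returns str

str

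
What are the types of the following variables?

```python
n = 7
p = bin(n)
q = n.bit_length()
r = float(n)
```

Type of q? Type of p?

int.bit_length() returns int; bin() returns str

int, str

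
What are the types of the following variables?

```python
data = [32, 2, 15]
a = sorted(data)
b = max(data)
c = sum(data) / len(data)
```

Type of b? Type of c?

max of ints returns int; int / int returns float

int, float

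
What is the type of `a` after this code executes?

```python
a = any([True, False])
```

any() returns bool

bool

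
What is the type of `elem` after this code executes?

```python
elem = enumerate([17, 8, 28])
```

enumerate() returns an enumerate iterator object

enumerate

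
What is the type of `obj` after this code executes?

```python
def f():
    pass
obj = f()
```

A function with no return statement returns None

NoneType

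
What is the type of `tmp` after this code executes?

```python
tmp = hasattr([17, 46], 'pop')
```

hasattr() returns bool

bool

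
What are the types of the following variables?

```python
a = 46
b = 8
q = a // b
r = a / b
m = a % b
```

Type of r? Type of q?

int / int returns float; int // int returns int

float, int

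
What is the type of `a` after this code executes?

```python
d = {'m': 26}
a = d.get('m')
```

dict.get() returns the value (int) when key is found

int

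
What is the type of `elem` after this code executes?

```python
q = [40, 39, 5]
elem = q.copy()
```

list.copy() returns list

list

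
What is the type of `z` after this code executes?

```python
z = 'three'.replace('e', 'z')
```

str.replace() returns str

str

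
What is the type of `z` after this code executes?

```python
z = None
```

None has type NoneType

NoneType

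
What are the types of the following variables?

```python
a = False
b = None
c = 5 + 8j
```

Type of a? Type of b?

a is bool; b is NoneType

bool, NoneType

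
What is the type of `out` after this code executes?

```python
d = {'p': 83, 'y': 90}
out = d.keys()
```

.keys() returns a dict_keys view object

dict_keys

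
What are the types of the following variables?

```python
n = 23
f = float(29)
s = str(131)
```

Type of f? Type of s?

f is float; s is str

float, str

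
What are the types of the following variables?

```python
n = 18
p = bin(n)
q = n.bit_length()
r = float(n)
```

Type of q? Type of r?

int.bit_length() returns int; float() returns float

int, float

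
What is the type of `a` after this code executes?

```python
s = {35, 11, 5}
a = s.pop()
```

Popping from a set of ints returns int

int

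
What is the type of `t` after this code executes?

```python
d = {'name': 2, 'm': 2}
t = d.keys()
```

.keys() returns a dict_keys view object

dict_keys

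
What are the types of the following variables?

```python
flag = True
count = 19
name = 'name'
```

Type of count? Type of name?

count is int; name is str

int, str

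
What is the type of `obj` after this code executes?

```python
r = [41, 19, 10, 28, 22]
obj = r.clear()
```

list.clear() returns None

NoneType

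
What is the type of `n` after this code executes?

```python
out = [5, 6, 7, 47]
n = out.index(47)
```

list.index() returns int

int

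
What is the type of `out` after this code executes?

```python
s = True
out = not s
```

'not' always returns bool

bool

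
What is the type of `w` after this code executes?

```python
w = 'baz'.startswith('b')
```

str.startswith() returns bool

bool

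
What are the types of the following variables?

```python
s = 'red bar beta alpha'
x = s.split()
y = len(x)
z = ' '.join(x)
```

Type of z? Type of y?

str.join() returns str; len() returns int

str, int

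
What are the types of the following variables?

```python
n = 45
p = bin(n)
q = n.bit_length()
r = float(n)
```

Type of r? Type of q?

float() returns float; int.bit_length() returns int

float, int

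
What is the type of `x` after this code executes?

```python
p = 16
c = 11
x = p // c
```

int // int returns int (16 // 11 = 1)

int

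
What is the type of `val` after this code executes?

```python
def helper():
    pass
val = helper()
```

A function with no return statement returns None

NoneType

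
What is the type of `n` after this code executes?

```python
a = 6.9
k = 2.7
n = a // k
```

float // float returns float (floor division preserves float type)

float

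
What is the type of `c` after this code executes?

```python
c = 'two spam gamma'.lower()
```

str.lower() returns str

str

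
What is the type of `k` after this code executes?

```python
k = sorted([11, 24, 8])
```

sorted() always returns list

list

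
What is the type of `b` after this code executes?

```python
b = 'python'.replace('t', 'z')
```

str.replace() returns str

str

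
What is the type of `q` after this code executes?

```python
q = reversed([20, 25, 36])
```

reversed() on a list returns a list_reverseiterator

list_reverseiterator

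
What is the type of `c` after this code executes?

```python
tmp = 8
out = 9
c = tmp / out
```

int / int always returns float in Python 3 (8 / 9 = 0.888889)

float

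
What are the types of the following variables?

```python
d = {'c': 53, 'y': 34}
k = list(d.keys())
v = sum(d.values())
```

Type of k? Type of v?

list(...) returns list; sum of int values returns int

list, int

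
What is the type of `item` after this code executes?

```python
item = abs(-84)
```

abs() of int returns int

int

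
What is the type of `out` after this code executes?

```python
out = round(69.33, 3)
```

round() with ndigits arg returns float

float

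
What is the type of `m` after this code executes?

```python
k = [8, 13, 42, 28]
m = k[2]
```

Indexing a list of ints returns int (k[2] = 42)

int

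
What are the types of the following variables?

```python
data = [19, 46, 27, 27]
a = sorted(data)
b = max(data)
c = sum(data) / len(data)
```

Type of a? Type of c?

sorted() returns list; int / int returns float

list, float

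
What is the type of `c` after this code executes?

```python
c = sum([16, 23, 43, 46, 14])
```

sum() of ints returns int

int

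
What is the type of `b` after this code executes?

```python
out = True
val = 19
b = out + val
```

bool + int returns int (True is 1, so 1 + 19 = 20)

int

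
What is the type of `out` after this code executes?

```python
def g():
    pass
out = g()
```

A function with no return statement returns None

NoneType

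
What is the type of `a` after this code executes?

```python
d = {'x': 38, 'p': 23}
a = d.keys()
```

.keys() returns a dict_keys view object

dict_keys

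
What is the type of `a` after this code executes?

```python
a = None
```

None has type NoneType

NoneType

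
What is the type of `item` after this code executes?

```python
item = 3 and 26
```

'and' returns the last value when all truthy (26, which is int)

int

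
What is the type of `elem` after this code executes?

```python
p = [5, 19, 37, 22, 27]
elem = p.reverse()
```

list.reverse() returns None

NoneType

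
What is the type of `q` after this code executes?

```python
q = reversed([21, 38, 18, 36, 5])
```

reversed() on a list returns a list_reverseiterator

list_reverseiterator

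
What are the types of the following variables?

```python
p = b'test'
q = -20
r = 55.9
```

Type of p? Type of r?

p is bytes; r is float

bytes, float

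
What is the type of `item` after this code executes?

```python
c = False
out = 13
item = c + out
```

bool + int returns int (False is 0, so 0 + 13 = 13)

int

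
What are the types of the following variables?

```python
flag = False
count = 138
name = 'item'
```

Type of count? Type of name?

count is int; name is str

int, str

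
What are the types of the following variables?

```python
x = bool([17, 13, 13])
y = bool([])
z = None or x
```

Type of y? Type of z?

bool() returns bool; None or <bool> returns the bool

bool, bool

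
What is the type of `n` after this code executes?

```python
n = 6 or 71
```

'or' returns the first truthy value (6, which is int)

int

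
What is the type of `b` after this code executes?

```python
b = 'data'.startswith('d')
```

str.startswith() returns bool

bool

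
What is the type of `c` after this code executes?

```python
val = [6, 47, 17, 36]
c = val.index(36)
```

list.index() returns int

int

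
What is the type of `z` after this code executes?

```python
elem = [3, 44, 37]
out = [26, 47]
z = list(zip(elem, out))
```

list(zip(...)) returns a list of tuples

list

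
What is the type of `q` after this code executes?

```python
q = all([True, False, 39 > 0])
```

all() returns bool

bool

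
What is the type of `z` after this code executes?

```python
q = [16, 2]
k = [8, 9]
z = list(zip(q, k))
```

list(zip(...)) returns a list of tuples

list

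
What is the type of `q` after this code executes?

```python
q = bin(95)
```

bin() returns str representation

str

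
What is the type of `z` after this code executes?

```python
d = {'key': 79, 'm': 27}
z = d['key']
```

Accessing dict[str, int] with key 'key' returns int value 79

int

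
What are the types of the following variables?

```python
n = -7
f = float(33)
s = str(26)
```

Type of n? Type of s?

n is int; s is str

int, str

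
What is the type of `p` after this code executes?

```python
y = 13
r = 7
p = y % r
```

int % int returns int (13 % 7 = 6)

int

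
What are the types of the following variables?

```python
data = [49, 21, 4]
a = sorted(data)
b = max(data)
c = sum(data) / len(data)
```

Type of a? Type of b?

sorted() returns list; max of ints returns int

list, int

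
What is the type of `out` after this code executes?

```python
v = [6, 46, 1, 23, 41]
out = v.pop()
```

list.pop() returns the popped element (int here)

int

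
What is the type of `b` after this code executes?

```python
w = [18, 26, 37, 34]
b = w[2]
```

Indexing a list of ints returns int (w[2] = 37)

int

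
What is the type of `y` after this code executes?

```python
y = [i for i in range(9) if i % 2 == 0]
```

A list comprehension [...] produces a list

list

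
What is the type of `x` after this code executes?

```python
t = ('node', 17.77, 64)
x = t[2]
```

Index 2 of tuple is 64 which is int

int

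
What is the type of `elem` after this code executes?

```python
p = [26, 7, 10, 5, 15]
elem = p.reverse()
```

list.reverse() returns None

NoneType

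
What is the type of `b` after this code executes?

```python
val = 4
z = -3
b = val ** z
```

int ** negative int returns float

float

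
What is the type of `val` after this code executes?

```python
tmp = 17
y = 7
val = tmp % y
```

int % int returns int (17 % 7 = 3)

int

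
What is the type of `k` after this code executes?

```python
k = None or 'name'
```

'or' with None returns the other value ('name', str)

str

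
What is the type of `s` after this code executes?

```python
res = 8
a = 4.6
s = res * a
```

int * float returns float (8 * 4.6 = 36.8)

float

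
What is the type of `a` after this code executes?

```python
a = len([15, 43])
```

len() always returns int

int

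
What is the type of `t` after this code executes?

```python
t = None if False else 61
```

Ternary: condition is False, else branch (61) taken → int

int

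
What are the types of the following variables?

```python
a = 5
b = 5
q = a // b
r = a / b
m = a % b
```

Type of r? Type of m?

int / int returns float; int % int returns int

float, int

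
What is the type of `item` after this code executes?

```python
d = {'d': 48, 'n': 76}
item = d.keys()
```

.keys() returns a dict_keys view object

dict_keys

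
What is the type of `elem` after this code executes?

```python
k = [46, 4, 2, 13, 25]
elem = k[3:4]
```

Slicing a list always returns a list

list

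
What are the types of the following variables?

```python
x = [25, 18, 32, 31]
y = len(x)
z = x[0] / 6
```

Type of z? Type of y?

int / int returns float; len() returns int

float, int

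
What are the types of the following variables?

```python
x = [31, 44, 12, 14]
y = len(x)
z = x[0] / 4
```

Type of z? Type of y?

int / int returns float; len() returns int

float, int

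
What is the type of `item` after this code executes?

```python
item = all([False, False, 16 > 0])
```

all() returns bool

bool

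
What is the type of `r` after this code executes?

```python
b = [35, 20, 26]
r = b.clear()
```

list.clear() returns None

NoneType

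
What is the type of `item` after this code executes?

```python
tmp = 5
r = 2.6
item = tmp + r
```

int + float returns float (5 + 2.6 = 7.6)

float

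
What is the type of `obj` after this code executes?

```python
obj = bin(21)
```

bin() returns str representation

str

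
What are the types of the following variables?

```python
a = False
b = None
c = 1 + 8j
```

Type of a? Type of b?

a is bool; b is NoneType

bool, NoneType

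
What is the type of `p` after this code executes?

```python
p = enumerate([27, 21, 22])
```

enumerate() returns an enumerate iterator object

enumerate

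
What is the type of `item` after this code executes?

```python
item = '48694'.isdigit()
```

str.isdigit() returns bool

bool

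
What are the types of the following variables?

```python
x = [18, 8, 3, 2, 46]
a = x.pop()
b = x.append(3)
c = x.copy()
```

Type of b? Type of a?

list.append() returns None; list.pop() returns the element (int)

NoneType, int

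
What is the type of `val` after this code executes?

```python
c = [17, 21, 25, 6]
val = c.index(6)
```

list.index() returns int

int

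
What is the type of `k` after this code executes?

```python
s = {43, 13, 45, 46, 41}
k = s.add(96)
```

set.add() returns None (mutates in place)

NoneType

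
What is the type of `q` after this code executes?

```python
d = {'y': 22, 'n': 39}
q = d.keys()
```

.keys() returns a dict_keys view object

dict_keys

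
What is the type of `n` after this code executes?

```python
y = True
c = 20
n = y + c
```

bool + int returns int (True is 1, so 1 + 20 = 21)

int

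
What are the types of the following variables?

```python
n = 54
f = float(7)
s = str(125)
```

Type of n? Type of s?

n is int; s is str

int, str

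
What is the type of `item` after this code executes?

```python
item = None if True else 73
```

Ternary: condition is True, if branch (None) taken → NoneType

NoneType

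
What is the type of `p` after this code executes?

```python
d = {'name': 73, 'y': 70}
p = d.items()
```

dict.items() returns a dict_items view

dict_items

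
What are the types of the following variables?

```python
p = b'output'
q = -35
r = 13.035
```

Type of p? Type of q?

p is bytes; q is int

bytes, int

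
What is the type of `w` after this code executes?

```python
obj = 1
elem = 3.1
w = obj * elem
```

int * float returns float (1 * 3.1 = 3.1)

float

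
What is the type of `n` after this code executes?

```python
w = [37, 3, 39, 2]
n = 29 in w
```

'in' operator returns bool

bool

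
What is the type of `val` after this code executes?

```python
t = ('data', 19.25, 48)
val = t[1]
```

Index 1 of tuple is 19.25 which is float

float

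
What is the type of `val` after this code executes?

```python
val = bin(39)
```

bin() returns str representation

str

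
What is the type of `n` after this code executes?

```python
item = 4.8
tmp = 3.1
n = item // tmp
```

float // float returns float (floor division preserves float type)

float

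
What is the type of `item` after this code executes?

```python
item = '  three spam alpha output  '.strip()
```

str.strip() returns str

str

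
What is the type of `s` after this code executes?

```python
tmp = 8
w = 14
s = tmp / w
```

int / int always returns float in Python 3 (8 / 14 = 0.571429)

float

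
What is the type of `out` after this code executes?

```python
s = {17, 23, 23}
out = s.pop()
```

Popping from a set of ints returns int

int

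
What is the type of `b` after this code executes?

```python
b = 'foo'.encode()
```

str.encode() returns bytes

bytes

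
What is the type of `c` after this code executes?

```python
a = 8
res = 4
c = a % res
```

int % int returns int (8 % 4 = 0)

int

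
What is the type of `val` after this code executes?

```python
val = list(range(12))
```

list(range(...)) returns list

list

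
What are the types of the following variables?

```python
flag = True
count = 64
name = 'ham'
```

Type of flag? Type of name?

flag is bool; name is str

bool, str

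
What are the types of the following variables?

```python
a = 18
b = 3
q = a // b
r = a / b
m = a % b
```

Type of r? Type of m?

int / int returns float; int % int returns int

float, int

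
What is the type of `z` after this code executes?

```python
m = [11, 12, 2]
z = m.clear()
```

list.clear() returns None

NoneType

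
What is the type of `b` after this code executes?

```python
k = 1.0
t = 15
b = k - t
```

float - int returns float (1.0 - 15 = -14.0)

float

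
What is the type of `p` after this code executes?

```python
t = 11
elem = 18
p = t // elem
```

int // int returns int (11 // 18 = 0)

int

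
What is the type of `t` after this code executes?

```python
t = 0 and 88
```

'and' returns the first falsy value (0, which is int)

int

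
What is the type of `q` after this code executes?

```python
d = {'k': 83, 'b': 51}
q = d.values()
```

.values() returns a dict_values view object

dict_values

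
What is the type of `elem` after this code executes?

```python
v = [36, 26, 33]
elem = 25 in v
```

'in' operator returns bool

bool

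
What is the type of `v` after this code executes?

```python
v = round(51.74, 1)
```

round() with ndigits arg returns float

float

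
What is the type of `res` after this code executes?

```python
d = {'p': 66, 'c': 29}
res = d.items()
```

dict.items() returns a dict_items view

dict_items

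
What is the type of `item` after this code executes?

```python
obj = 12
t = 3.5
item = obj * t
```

int * float returns float (12 * 3.5 = 42.0)

float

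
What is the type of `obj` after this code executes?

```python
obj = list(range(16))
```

list(range(...)) returns list

list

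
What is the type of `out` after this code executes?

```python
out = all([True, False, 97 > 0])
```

all() returns bool

bool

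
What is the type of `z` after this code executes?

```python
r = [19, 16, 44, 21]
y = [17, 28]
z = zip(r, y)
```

zip() returns a zip iterator object

zip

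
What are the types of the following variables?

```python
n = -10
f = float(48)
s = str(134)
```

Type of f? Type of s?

f is float; s is str

float, str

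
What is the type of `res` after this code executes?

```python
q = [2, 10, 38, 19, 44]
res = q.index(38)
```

list.index() returns int

int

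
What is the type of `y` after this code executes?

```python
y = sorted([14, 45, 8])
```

sorted() always returns list

list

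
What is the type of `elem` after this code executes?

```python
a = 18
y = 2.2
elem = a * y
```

int * float returns float (18 * 2.2 = 39.6)

float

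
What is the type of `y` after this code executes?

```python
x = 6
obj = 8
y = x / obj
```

int / int always returns float in Python 3 (6 / 8 = 0.75)

float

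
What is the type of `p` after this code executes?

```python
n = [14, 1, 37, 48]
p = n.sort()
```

list.sort() returns None (sorts in place)

NoneType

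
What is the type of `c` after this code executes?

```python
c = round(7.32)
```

round() with no ndigits arg returns int

int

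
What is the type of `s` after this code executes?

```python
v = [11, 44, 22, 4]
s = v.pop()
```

list.pop() returns the popped element (int here)

int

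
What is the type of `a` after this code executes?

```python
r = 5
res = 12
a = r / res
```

int / int always returns float in Python 3 (5 / 12 = 0.416667)

float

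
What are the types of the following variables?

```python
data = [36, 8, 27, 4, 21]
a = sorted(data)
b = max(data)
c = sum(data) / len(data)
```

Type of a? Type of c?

sorted() returns list; int / int returns float

list, float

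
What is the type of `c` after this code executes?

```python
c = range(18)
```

range() returns a range object

range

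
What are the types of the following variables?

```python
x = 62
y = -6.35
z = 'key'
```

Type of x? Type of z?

x is int; z is str

int, str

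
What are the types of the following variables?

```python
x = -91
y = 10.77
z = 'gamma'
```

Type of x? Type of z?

x is int; z is str

int, str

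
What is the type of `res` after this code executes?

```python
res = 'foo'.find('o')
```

str.find() returns int (index, or -1)

int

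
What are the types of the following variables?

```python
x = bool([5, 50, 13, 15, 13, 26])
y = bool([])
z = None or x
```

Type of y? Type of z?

bool() returns bool; None or <bool> returns the bool

bool, bool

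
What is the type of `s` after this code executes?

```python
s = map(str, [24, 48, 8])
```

map() returns a map iterator object

map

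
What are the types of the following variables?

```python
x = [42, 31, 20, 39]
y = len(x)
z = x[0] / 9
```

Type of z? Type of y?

int / int returns float; len() returns int

float, int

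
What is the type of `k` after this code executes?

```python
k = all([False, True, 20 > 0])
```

all() returns bool

bool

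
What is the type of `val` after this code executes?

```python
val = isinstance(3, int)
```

isinstance() returns bool

bool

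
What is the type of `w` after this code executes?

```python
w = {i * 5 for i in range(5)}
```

A set comprehension {expr for x in iterable} produces a set

set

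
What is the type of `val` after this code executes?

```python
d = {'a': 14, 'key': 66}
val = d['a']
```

Accessing dict[str, int] with key 'a' returns int value 14

int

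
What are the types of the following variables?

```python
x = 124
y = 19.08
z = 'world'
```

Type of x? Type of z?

x is int; z is str

int, str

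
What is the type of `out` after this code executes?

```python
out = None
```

None has type NoneType

NoneType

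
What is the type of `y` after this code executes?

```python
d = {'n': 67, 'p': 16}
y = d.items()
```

dict.items() returns a dict_items view

dict_items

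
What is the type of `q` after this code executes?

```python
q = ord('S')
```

ord() returns int (Unicode code point)

int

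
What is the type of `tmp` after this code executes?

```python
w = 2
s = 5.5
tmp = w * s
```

int * float returns float (2 * 5.5 = 11.0)

float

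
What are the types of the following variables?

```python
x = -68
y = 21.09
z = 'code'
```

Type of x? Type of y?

x is int; y is float

int, float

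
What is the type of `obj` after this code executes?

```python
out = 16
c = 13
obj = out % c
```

int % int returns int (16 % 13 = 3)

int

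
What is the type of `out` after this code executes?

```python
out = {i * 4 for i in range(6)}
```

A set comprehension {expr for x in iterable} produces a set

set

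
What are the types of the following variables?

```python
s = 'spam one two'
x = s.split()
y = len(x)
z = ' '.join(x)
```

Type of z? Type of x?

str.join() returns str; str.split() returns list

str, list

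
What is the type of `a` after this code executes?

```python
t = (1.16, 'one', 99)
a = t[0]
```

Index 0 of tuple is 1.16 which is float

float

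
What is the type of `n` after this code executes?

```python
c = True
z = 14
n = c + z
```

bool + int returns int (True is 1, so 1 + 14 = 15)

int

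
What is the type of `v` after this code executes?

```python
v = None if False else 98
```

Ternary: condition is False, else branch (98) taken → int

int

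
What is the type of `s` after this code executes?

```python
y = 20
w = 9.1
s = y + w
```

int + float returns float (20 + 9.1 = 29.1)

float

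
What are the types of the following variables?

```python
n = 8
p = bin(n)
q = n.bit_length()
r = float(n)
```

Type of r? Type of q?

float() returns float; int.bit_length() returns int

float, int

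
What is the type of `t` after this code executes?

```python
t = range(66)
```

range() returns a range object

range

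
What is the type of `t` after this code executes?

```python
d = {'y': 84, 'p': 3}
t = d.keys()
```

.keys() returns a dict_keys view object

dict_keys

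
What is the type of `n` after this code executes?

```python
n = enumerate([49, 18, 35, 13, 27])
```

enumerate() returns an enumerate iterator object

enumerate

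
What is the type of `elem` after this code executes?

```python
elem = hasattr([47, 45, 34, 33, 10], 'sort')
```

hasattr() returns bool

bool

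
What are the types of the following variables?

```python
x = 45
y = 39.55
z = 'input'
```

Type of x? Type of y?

x is int; y is float

int, float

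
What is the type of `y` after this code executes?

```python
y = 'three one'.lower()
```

str.lower() returns str

str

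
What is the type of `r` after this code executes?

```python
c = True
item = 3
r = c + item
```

bool + int returns int (True is 1, so 1 + 3 = 4)

int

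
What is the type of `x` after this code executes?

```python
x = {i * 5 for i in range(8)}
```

A set comprehension {expr for x in iterable} produces a set

set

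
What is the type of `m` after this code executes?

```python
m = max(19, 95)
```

max() of ints returns int

int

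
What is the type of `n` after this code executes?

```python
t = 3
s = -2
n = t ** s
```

int ** negative int returns float

float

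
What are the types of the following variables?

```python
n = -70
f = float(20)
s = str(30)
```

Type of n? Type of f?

n is int; f is float

int, float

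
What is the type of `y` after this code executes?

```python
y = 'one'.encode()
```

str.encode() returns bytes

bytes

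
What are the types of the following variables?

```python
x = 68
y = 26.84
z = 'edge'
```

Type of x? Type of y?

x is int; y is float

int, float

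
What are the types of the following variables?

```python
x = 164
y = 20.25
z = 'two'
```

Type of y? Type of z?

y is float; z is str

float, str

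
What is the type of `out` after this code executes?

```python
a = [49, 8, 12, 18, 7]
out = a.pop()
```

list.pop() returns the popped element (int here)

int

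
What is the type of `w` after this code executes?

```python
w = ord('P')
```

ord() returns int (Unicode code point)

int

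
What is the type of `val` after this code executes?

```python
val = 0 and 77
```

'and' returns the first falsy value (0, which is int)

int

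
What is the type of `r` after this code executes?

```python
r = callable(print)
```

callable() returns bool

bool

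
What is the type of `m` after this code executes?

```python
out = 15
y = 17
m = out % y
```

int % int returns int (15 % 17 = 15)

int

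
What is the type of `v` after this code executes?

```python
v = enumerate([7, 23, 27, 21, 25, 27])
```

enumerate() returns an enumerate iterator object

enumerate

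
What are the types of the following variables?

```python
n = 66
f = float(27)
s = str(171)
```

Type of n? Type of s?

n is int; s is str

int, str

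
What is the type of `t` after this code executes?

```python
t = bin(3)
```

bin() returns str representation

str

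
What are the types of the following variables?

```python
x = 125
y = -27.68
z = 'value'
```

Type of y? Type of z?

y is float; z is str

float, str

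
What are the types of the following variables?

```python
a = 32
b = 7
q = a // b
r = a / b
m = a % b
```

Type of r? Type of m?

int / int returns float; int % int returns int

float, int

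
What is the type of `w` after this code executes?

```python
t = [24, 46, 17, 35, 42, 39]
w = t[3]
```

Indexing a list of ints returns int (t[3] = 35)

int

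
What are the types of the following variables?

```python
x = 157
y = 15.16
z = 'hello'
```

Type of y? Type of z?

y is float; z is str

float, str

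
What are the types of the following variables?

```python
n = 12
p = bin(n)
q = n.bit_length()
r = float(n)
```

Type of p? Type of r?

bin() returns str; float() returns float

str, float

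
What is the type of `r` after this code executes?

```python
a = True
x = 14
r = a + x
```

bool + int returns int (True is 1, so 1 + 14 = 15)

int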